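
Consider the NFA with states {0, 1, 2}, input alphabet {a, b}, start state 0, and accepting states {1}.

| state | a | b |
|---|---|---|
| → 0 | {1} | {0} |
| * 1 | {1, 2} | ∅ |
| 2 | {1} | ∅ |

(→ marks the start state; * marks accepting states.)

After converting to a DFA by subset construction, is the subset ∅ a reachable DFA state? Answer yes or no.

yes

Start state of the DFA: {0}.
{0} --a--> {1}  [new]
{0} --b--> {0}  [seen]
{1} --a--> {1, 2}  [new]
{1} --b--> ∅  [new]
{1, 2} --a--> {1, 2}  [seen]
{1, 2} --b--> ∅  [seen]
∅ --a--> ∅  [seen]
∅ --b--> ∅  [seen]
Reachable DFA states: {0}, {1}, {1, 2}, ∅.
∅ is among them.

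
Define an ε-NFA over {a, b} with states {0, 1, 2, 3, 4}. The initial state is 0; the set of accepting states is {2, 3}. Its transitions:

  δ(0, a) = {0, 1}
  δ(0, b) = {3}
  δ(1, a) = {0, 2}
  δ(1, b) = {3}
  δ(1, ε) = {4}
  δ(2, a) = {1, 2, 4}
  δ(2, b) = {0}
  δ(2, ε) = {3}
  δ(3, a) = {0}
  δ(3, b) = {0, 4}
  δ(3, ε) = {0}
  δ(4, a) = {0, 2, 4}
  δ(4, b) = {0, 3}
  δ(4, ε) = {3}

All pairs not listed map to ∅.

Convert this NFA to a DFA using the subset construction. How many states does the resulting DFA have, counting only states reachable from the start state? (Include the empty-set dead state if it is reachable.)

5

Start state of the DFA: {0} (ε-closure of the NFA start).
{0} --a--> {0, 1, 3, 4}  [new]
{0} --b--> {0, 3}  [new]
{0, 1, 3, 4} --a--> {0, 1, 2, 3, 4}  [new]
{0, 1, 3, 4} --b--> {0, 3, 4}  [new]
{0, 3} --a--> {0, 1, 3, 4}  [seen]
{0, 3} --b--> {0, 3, 4}  [seen]
{0, 1, 2, 3, 4} --a--> {0, 1, 2, 3, 4}  [seen]
{0, 1, 2, 3, 4} --b--> {0, 3, 4}  [seen]
{0, 3, 4} --a--> {0, 1, 2, 3, 4}  [seen]
{0, 3, 4} --b--> {0, 3, 4}  [seen]
Reachable DFA states: {0}, {0, 1, 3, 4}, {0, 3}, {0, 1, 2, 3, 4}, {0, 3, 4}.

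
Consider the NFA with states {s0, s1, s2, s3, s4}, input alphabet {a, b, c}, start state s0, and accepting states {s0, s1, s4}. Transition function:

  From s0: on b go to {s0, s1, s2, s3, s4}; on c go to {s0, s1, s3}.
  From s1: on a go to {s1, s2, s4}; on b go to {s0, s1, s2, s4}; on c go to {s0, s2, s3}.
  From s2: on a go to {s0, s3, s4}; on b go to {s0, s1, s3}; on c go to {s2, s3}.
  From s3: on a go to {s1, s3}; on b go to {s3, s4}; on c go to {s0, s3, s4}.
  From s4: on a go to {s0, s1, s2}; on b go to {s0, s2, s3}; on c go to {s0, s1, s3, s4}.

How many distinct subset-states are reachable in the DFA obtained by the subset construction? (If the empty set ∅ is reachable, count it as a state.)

5

Start state of the DFA: {s0}.
{s0} --a--> ∅  [new]
{s0} --b--> {s0, s1, s2, s3, s4}  [new]
{s0} --c--> {s0, s1, s3}  [new]
∅ --a--> ∅  [seen]
∅ --b--> ∅  [seen]
∅ --c--> ∅  [seen]
{s0, s1, s2, s3, s4} --a--> {s0, s1, s2, s3, s4}  [seen]
{s0, s1, s2, s3, s4} --b--> {s0, s1, s2, s3, s4}  [seen]
{s0, s1, s2, s3, s4} --c--> {s0, s1, s2, s3, s4}  [seen]
{s0, s1, s3} --a--> {s1, s2, s3, s4}  [new]
{s0, s1, s3} --b--> {s0, s1, s2, s3, s4}  [seen]
{s0, s1, s3} --c--> {s0, s1, s2, s3, s4}  [seen]
{s1, s2, s3, s4} --a--> {s0, s1, s2, s3, s4}  [seen]
{s1, s2, s3, s4} --b--> {s0, s1, s2, s3, s4}  [seen]
{s1, s2, s3, s4} --c--> {s0, s1, s2, s3, s4}  [seen]
Reachable DFA states: {s0}, ∅, {s0, s1, s2, s3, s4}, {s0, s1, s3}, {s1, s2, s3, s4}.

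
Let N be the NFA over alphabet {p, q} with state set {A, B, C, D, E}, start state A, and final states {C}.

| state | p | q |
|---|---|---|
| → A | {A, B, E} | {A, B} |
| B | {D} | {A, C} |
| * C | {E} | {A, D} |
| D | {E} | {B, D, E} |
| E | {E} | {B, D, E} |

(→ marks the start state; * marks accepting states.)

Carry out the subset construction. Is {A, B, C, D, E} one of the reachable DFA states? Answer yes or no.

yes

Start state of the DFA: {A}.
{A} --p--> {A, B, E}  [new]
{A} --q--> {A, B}  [new]
{A, B, E} --p--> {A, B, D, E}  [new]
{A, B, E} --q--> {A, B, C, D, E}  [new]
{A, B} --p--> {A, B, D, E}  [seen]
{A, B} --q--> {A, B, C}  [new]
{A, B, D, E} --p--> {A, B, D, E}  [seen]
{A, B, D, E} --q--> {A, B, C, D, E}  [seen]
{A, B, C, D, E} --p--> {A, B, D, E}  [seen]
{A, B, C, D, E} --q--> {A, B, C, D, E}  [seen]
{A, B, C} --p--> {A, B, D, E}  [seen]
{A, B, C} --q--> {A, B, C, D}  [new]
{A, B, C, D} --p--> {A, B, D, E}  [seen]
{A, B, C, D} --q--> {A, B, C, D, E}  [seen]
Reachable DFA states: {A}, {A, B, E}, {A, B}, {A, B, D, E}, {A, B, C, D, E}, {A, B, C}, {A, B, C, D}.
{A, B, C, D, E} is among them.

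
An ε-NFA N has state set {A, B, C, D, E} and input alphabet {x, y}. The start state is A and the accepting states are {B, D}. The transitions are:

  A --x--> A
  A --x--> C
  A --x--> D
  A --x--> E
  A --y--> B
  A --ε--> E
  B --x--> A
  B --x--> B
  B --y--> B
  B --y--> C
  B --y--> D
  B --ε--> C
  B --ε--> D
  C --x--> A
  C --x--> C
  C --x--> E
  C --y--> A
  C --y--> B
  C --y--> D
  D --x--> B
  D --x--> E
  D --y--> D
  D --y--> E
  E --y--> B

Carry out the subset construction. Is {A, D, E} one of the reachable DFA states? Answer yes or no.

no

Start state of the DFA: {A, E} (ε-closure of the NFA start).
{A, E} --x--> {A, C, D, E}  [new]
{A, E} --y--> {B, C, D}  [new]
{A, C, D, E} --x--> {A, B, C, D, E}  [new]
{A, C, D, E} --y--> {A, B, C, D, E}  [seen]
{B, C, D} --x--> {A, B, C, D, E}  [seen]
{B, C, D} --y--> {A, B, C, D, E}  [seen]
{A, B, C, D, E} --x--> {A, B, C, D, E}  [seen]
{A, B, C, D, E} --y--> {A, B, C, D, E}  [seen]
Reachable DFA states: {A, E}, {A, C, D, E}, {B, C, D}, {A, B, C, D, E}.
{A, D, E} is not among them.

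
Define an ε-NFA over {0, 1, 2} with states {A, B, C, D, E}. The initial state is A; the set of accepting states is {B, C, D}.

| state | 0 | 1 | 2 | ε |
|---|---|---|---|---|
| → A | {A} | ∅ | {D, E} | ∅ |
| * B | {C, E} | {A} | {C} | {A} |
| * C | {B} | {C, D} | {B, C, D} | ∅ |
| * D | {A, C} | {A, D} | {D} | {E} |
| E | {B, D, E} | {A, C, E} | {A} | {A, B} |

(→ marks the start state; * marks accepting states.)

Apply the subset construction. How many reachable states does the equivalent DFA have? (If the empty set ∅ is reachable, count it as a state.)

4

Start state of the DFA: {A} (ε-closure of the NFA start).
{A} --0--> {A}  [seen]
{A} --1--> ∅  [new]
{A} --2--> {A, B, D, E}  [new]
∅ --0--> ∅  [seen]
∅ --1--> ∅  [seen]
∅ --2--> ∅  [seen]
{A, B, D, E} --0--> {A, B, C, D, E}  [new]
{A, B, D, E} --1--> {A, B, C, D, E}  [seen]
{A, B, D, E} --2--> {A, B, C, D, E}  [seen]
{A, B, C, D, E} --0--> {A, B, C, D, E}  [seen]
{A, B, C, D, E} --1--> {A, B, C, D, E}  [seen]
{A, B, C, D, E} --2--> {A, B, C, D, E}  [seen]
Reachable DFA states: {A}, ∅, {A, B, D, E}, {A, B, C, D, E}.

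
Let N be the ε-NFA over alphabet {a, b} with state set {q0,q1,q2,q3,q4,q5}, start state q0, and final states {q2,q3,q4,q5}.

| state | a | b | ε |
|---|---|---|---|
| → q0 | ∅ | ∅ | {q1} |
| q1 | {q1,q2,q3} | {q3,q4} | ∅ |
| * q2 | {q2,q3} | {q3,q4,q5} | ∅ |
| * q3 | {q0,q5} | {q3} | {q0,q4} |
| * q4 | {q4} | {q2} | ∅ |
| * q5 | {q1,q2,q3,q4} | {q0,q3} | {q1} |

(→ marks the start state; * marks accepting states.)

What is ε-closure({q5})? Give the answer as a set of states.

{q1,q5}

Begin with {q5}.
q5 →ε {q1}; add q1.
ε-closure = {q1,q5}.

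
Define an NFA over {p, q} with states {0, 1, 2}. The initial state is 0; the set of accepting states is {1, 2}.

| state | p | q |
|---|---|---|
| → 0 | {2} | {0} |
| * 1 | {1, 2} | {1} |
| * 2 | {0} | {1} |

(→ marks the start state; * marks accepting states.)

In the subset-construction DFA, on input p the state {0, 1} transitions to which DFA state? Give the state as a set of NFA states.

δ(0,p) = {2}; δ(1,p) = {1, 2}.
Union: {1, 2}.

{1, 2}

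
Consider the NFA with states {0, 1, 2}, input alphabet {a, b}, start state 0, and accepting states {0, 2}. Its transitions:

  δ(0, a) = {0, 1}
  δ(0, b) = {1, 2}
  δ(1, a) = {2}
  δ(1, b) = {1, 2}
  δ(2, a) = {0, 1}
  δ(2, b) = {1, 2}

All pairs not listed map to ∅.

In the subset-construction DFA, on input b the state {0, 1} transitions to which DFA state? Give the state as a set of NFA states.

{1, 2}

δ(0,b) = {1, 2}; δ(1,b) = {1, 2}.
Union: {1, 2}.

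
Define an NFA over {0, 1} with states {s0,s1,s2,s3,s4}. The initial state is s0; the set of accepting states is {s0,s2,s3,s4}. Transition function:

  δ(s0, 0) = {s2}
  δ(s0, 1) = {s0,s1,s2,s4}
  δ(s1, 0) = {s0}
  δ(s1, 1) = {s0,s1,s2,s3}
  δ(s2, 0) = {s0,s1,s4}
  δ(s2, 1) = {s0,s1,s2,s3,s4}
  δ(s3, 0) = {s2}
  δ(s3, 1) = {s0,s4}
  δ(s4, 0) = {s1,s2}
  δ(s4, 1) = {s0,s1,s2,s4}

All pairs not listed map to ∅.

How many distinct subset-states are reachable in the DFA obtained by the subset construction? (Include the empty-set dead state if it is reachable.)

6

Start state of the DFA: {s0}.
{s0} --0--> {s2}  [new]
{s0} --1--> {s0,s1,s2,s4}  [new]
{s2} --0--> {s0,s1,s4}  [new]
{s2} --1--> {s0,s1,s2,s3,s4}  [new]
{s0,s1,s2,s4} --0--> {s0,s1,s2,s4}  [seen]
{s0,s1,s2,s4} --1--> {s0,s1,s2,s3,s4}  [seen]
{s0,s1,s4} --0--> {s0,s1,s2}  [new]
{s0,s1,s4} --1--> {s0,s1,s2,s3,s4}  [seen]
{s0,s1,s2,s3,s4} --0--> {s0,s1,s2,s4}  [seen]
{s0,s1,s2,s3,s4} --1--> {s0,s1,s2,s3,s4}  [seen]
{s0,s1,s2} --0--> {s0,s1,s2,s4}  [seen]
{s0,s1,s2} --1--> {s0,s1,s2,s3,s4}  [seen]
Reachable DFA states: {s0}, {s2}, {s0,s1,s2,s4}, {s0,s1,s4}, {s0,s1,s2,s3,s4}, {s0,s1,s2}.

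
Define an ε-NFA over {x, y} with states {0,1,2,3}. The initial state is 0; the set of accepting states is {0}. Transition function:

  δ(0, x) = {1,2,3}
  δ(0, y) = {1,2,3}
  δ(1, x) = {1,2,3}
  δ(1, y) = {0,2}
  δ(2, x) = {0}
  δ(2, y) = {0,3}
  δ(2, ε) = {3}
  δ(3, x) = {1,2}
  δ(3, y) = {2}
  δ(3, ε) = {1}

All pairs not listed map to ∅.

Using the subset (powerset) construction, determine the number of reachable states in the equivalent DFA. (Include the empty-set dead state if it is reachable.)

Start state of the DFA: {0} (ε-closure of the NFA start).
{0} --x--> {1,2,3}  [new]
{0} --y--> {1,2,3}  [seen]
{1,2,3} --x--> {0,1,2,3}  [new]
{1,2,3} --y--> {0,1,2,3}  [seen]
{0,1,2,3} --x--> {0,1,2,3}  [seen]
{0,1,2,3} --y--> {0,1,2,3}  [seen]
Reachable DFA states: {0}, {1,2,3}, {0,1,2,3}.

3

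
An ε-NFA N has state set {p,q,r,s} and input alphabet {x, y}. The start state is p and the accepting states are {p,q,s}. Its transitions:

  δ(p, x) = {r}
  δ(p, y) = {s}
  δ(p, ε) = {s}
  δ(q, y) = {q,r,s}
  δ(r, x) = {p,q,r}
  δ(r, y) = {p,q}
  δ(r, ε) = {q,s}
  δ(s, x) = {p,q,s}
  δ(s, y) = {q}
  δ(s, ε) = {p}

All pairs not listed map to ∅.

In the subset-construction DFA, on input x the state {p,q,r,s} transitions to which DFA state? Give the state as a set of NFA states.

δ(p,x) = {r}; δ(q,x) = ∅; δ(r,x) = {p,q,r}; δ(s,x) = {p,q,s}.
Union: {p,q,r,s}.

{p,q,r,s}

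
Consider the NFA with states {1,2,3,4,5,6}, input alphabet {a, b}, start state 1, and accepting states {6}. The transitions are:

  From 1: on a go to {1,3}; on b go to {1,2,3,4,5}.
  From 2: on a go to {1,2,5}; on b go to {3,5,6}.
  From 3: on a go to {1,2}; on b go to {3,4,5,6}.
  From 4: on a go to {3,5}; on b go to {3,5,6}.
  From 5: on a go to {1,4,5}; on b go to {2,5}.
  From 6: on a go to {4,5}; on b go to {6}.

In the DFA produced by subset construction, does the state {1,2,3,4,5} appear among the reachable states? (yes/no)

yes

Start state of the DFA: {1}.
{1} --a--> {1,3}  [new]
{1} --b--> {1,2,3,4,5}  [new]
{1,3} --a--> {1,2,3}  [new]
{1,3} --b--> {1,2,3,4,5,6}  [new]
{1,2,3,4,5} --a--> {1,2,3,4,5}  [seen]
{1,2,3,4,5} --b--> {1,2,3,4,5,6}  [seen]
{1,2,3} --a--> {1,2,3,5}  [new]
{1,2,3} --b--> {1,2,3,4,5,6}  [seen]
{1,2,3,4,5,6} --a--> {1,2,3,4,5}  [seen]
{1,2,3,4,5,6} --b--> {1,2,3,4,5,6}  [seen]
{1,2,3,5} --a--> {1,2,3,4,5}  [seen]
{1,2,3,5} --b--> {1,2,3,4,5,6}  [seen]
Reachable DFA states: {1}, {1,3}, {1,2,3,4,5}, {1,2,3}, {1,2,3,4,5,6}, {1,2,3,5}.
{1,2,3,4,5} is among them.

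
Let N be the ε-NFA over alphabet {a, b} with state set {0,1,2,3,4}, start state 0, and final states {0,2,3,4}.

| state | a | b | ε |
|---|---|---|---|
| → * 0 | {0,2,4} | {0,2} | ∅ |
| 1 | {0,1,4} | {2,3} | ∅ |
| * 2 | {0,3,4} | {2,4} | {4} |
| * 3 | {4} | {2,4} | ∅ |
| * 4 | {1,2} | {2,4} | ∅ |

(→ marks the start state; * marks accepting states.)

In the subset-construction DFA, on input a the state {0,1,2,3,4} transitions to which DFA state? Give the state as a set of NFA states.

δ(0,a) = {0,2,4}; δ(1,a) = {0,1,4}; δ(2,a) = {0,3,4}; δ(3,a) = {4}; δ(4,a) = {1,2}.
Union: {0,1,2,3,4}.

{0,1,2,3,4}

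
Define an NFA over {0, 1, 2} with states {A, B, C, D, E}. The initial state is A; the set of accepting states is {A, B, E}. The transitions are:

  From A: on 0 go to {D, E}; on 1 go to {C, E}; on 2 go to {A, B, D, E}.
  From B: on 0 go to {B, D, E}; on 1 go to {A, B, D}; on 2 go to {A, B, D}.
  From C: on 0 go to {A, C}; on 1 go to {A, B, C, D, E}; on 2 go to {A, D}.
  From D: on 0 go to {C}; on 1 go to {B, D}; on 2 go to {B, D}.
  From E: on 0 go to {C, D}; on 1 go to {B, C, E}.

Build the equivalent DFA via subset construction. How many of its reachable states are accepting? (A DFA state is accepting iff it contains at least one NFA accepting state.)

13

Start state of the DFA: {A}.
{A} --0--> {D, E}  [new]
{A} --1--> {C, E}  [new]
{A} --2--> {A, B, D, E}  [new]
{D, E} --0--> {C, D}  [new]
{D, E} --1--> {B, C, D, E}  [new]
{D, E} --2--> {B, D}  [new]
{C, E} --0--> {A, C, D}  [new]
{C, E} --1--> {A, B, C, D, E}  [new]
{C, E} --2--> {A, D}  [new]
{A, B, D, E} --0--> {B, C, D, E}  [seen]
{A, B, D, E} --1--> {A, B, C, D, E}  [seen]
{A, B, D, E} --2--> {A, B, D, E}  [seen]
{C, D} --0--> {A, C}  [new]
{C, D} --1--> {A, B, C, D, E}  [seen]
{C, D} --2--> {A, B, D}  [new]
{B, C, D, E} --0--> {A, B, C, D, E}  [seen]
{B, C, D, E} --1--> {A, B, C, D, E}  [seen]
{B, C, D, E} --2--> {A, B, D}  [seen]
{B, D} --0--> {B, C, D, E}  [seen]
{B, D} --1--> {A, B, D}  [seen]
{B, D} --2--> {A, B, D}  [seen]
{A, C, D} --0--> {A, C, D, E}  [new]
{A, C, D} --1--> {A, B, C, D, E}  [seen]
{A, C, D} --2--> {A, B, D, E}  [seen]
{A, B, C, D, E} --0--> {A, B, C, D, E}  [seen]
{A, B, C, D, E} --1--> {A, B, C, D, E}  [seen]
{A, B, C, D, E} --2--> {A, B, D, E}  [seen]
{A, D} --0--> {C, D, E}  [new]
{A, D} --1--> {B, C, D, E}  [seen]
{A, D} --2--> {A, B, D, E}  [seen]
{A, C} --0--> {A, C, D, E}  [seen]
{A, C} --1--> {A, B, C, D, E}  [seen]
{A, C} --2--> {A, B, D, E}  [seen]
{A, B, D} --0--> {B, C, D, E}  [seen]
{A, B, D} --1--> {A, B, C, D, E}  [seen]
{A, B, D} --2--> {A, B, D, E}  [seen]
{A, C, D, E} --0--> {A, C, D, E}  [seen]
{A, C, D, E} --1--> {A, B, C, D, E}  [seen]
{A, C, D, E} --2--> {A, B, D, E}  [seen]
{C, D, E} --0--> {A, C, D}  [seen]
{C, D, E} --1--> {A, B, C, D, E}  [seen]
{C, D, E} --2--> {A, B, D}  [seen]
Reachable DFA states: {A}, {D, E}, {C, E}, {A, B, D, E}, {C, D}, {B, C, D, E}, {B, D}, {A, C, D}, {A, B, C, D, E}, {A, D}, {A, C}, {A, B, D}, {A, C, D, E}, {C, D, E}.
Accepting DFA states (contain an NFA accepting state): {A}, {D, E}, {C, E}, {A, B, D, E}, {B, C, D, E}, {B, D}, {A, C, D}, {A, B, C, D, E}, {A, D}, {A, C}, {A, B, D}, {A, C, D, E}, {C, D, E}.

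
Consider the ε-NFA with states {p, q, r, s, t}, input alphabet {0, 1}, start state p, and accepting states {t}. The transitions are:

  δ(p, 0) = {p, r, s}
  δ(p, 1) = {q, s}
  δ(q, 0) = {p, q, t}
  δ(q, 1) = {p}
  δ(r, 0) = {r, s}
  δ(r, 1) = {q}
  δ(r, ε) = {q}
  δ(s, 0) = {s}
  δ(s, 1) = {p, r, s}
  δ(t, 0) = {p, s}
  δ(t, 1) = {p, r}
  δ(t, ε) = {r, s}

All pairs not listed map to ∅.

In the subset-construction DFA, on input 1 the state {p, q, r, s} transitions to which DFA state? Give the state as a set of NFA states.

{p, q, r, s}

δ(p,1) = {q, s}; δ(q,1) = {p}; δ(r,1) = {q}; δ(s,1) = {p, r, s}.
Union: {p, q, r, s}.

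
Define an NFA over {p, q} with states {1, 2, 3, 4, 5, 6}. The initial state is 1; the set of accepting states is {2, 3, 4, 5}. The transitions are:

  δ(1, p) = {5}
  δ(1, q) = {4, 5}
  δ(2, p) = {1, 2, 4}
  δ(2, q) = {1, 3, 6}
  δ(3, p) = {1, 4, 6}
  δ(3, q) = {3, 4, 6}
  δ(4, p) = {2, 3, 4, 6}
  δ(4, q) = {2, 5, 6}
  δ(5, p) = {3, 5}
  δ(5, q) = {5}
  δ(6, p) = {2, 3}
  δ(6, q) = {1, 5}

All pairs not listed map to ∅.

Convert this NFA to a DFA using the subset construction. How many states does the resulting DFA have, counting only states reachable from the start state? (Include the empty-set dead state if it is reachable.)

11

Start state of the DFA: {1}.
{1} --p--> {5}  [new]
{1} --q--> {4, 5}  [new]
{5} --p--> {3, 5}  [new]
{5} --q--> {5}  [seen]
{4, 5} --p--> {2, 3, 4, 5, 6}  [new]
{4, 5} --q--> {2, 5, 6}  [new]
{3, 5} --p--> {1, 3, 4, 5, 6}  [new]
{3, 5} --q--> {3, 4, 5, 6}  [new]
{2, 3, 4, 5, 6} --p--> {1, 2, 3, 4, 5, 6}  [new]
{2, 3, 4, 5, 6} --q--> {1, 2, 3, 4, 5, 6}  [seen]
{2, 5, 6} --p--> {1, 2, 3, 4, 5}  [new]
{2, 5, 6} --q--> {1, 3, 5, 6}  [new]
{1, 3, 4, 5, 6} --p--> {1, 2, 3, 4, 5, 6}  [seen]
{1, 3, 4, 5, 6} --q--> {1, 2, 3, 4, 5, 6}  [seen]
{3, 4, 5, 6} --p--> {1, 2, 3, 4, 5, 6}  [seen]
{3, 4, 5, 6} --q--> {1, 2, 3, 4, 5, 6}  [seen]
{1, 2, 3, 4, 5, 6} --p--> {1, 2, 3, 4, 5, 6}  [seen]
{1, 2, 3, 4, 5, 6} --q--> {1, 2, 3, 4, 5, 6}  [seen]
{1, 2, 3, 4, 5} --p--> {1, 2, 3, 4, 5, 6}  [seen]
{1, 2, 3, 4, 5} --q--> {1, 2, 3, 4, 5, 6}  [seen]
{1, 3, 5, 6} --p--> {1, 2, 3, 4, 5, 6}  [seen]
{1, 3, 5, 6} --q--> {1, 3, 4, 5, 6}  [seen]
Reachable DFA states: {1}, {5}, {4, 5}, {3, 5}, {2, 3, 4, 5, 6}, {2, 5, 6}, {1, 3, 4, 5, 6}, {3, 4, 5, 6}, {1, 2, 3, 4, 5, 6}, {1, 2, 3, 4, 5}, {1, 3, 5, 6}.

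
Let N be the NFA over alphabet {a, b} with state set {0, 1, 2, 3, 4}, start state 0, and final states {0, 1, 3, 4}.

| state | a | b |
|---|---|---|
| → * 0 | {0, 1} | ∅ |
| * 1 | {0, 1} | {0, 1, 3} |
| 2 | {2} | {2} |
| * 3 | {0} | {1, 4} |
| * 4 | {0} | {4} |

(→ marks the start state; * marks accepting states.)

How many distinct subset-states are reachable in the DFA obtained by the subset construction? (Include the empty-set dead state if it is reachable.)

Start state of the DFA: {0}.
{0} --a--> {0, 1}  [new]
{0} --b--> ∅  [new]
{0, 1} --a--> {0, 1}  [seen]
{0, 1} --b--> {0, 1, 3}  [new]
∅ --a--> ∅  [seen]
∅ --b--> ∅  [seen]
{0, 1, 3} --a--> {0, 1}  [seen]
{0, 1, 3} --b--> {0, 1, 3, 4}  [new]
{0, 1, 3, 4} --a--> {0, 1}  [seen]
{0, 1, 3, 4} --b--> {0, 1, 3, 4}  [seen]
Reachable DFA states: {0}, {0, 1}, ∅, {0, 1, 3}, {0, 1, 3, 4}.

5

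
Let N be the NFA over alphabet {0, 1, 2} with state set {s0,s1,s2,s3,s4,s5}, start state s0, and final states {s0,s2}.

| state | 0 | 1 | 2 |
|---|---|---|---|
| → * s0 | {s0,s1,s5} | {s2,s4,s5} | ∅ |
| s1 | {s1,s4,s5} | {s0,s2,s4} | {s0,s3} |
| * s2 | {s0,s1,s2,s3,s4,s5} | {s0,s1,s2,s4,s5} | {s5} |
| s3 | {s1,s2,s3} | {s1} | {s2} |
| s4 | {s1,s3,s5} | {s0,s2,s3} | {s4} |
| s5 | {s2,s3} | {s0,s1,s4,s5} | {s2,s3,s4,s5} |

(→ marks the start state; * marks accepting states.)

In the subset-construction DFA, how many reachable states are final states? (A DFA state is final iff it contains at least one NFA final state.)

7

Start state of the DFA: {s0}.
{s0} --0--> {s0,s1,s5}  [new]
{s0} --1--> {s2,s4,s5}  [new]
{s0} --2--> ∅  [new]
{s0,s1,s5} --0--> {s0,s1,s2,s3,s4,s5}  [new]
{s0,s1,s5} --1--> {s0,s1,s2,s4,s5}  [new]
{s0,s1,s5} --2--> {s0,s2,s3,s4,s5}  [new]
{s2,s4,s5} --0--> {s0,s1,s2,s3,s4,s5}  [seen]
{s2,s4,s5} --1--> {s0,s1,s2,s3,s4,s5}  [seen]
{s2,s4,s5} --2--> {s2,s3,s4,s5}  [new]
∅ --0--> ∅  [seen]
∅ --1--> ∅  [seen]
∅ --2--> ∅  [seen]
{s0,s1,s2,s3,s4,s5} --0--> {s0,s1,s2,s3,s4,s5}  [seen]
{s0,s1,s2,s3,s4,s5} --1--> {s0,s1,s2,s3,s4,s5}  [seen]
{s0,s1,s2,s3,s4,s5} --2--> {s0,s2,s3,s4,s5}  [seen]
{s0,s1,s2,s4,s5} --0--> {s0,s1,s2,s3,s4,s5}  [seen]
{s0,s1,s2,s4,s5} --1--> {s0,s1,s2,s3,s4,s5}  [seen]
{s0,s1,s2,s4,s5} --2--> {s0,s2,s3,s4,s5}  [seen]
{s0,s2,s3,s4,s5} --0--> {s0,s1,s2,s3,s4,s5}  [seen]
{s0,s2,s3,s4,s5} --1--> {s0,s1,s2,s3,s4,s5}  [seen]
{s0,s2,s3,s4,s5} --2--> {s2,s3,s4,s5}  [seen]
{s2,s3,s4,s5} --0--> {s0,s1,s2,s3,s4,s5}  [seen]
{s2,s3,s4,s5} --1--> {s0,s1,s2,s3,s4,s5}  [seen]
{s2,s3,s4,s5} --2--> {s2,s3,s4,s5}  [seen]
Reachable DFA states: {s0}, {s0,s1,s5}, {s2,s4,s5}, ∅, {s0,s1,s2,s3,s4,s5}, {s0,s1,s2,s4,s5}, {s0,s2,s3,s4,s5}, {s2,s3,s4,s5}.
Accepting DFA states (contain an NFA accepting state): {s0}, {s0,s1,s5}, {s2,s4,s5}, {s0,s1,s2,s3,s4,s5}, {s0,s1,s2,s4,s5}, {s0,s2,s3,s4,s5}, {s2,s3,s4,s5}.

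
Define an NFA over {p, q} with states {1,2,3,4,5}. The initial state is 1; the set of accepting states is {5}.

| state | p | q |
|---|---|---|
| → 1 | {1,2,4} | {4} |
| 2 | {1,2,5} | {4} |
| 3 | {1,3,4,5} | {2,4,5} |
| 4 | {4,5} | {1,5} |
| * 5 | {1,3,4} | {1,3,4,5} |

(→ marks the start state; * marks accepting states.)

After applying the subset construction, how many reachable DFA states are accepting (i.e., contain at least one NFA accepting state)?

6

Start state of the DFA: {1}.
{1} --p--> {1,2,4}  [new]
{1} --q--> {4}  [new]
{1,2,4} --p--> {1,2,4,5}  [new]
{1,2,4} --q--> {1,4,5}  [new]
{4} --p--> {4,5}  [new]
{4} --q--> {1,5}  [new]
{1,2,4,5} --p--> {1,2,3,4,5}  [new]
{1,2,4,5} --q--> {1,3,4,5}  [new]
{1,4,5} --p--> {1,2,3,4,5}  [seen]
{1,4,5} --q--> {1,3,4,5}  [seen]
{4,5} --p--> {1,3,4,5}  [seen]
{4,5} --q--> {1,3,4,5}  [seen]
{1,5} --p--> {1,2,3,4}  [new]
{1,5} --q--> {1,3,4,5}  [seen]
{1,2,3,4,5} --p--> {1,2,3,4,5}  [seen]
{1,2,3,4,5} --q--> {1,2,3,4,5}  [seen]
{1,3,4,5} --p--> {1,2,3,4,5}  [seen]
{1,3,4,5} --q--> {1,2,3,4,5}  [seen]
{1,2,3,4} --p--> {1,2,3,4,5}  [seen]
{1,2,3,4} --q--> {1,2,4,5}  [seen]
Reachable DFA states: {1}, {1,2,4}, {4}, {1,2,4,5}, {1,4,5}, {4,5}, {1,5}, {1,2,3,4,5}, {1,3,4,5}, {1,2,3,4}.
Accepting DFA states (contain an NFA accepting state): {1,2,4,5}, {1,4,5}, {4,5}, {1,5}, {1,2,3,4,5}, {1,3,4,5}.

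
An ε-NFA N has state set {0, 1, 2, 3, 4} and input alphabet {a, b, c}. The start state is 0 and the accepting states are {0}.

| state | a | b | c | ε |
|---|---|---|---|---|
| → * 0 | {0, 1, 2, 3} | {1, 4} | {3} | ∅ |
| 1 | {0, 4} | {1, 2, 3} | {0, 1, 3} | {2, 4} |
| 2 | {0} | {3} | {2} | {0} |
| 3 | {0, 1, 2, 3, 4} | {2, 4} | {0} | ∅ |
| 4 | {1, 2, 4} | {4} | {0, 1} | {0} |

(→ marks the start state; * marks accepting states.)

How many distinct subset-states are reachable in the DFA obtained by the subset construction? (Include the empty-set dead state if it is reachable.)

Start state of the DFA: {0} (ε-closure of the NFA start).
{0} --a--> {0, 1, 2, 3, 4}  [new]
{0} --b--> {0, 1, 2, 4}  [new]
{0} --c--> {3}  [new]
{0, 1, 2, 3, 4} --a--> {0, 1, 2, 3, 4}  [seen]
{0, 1, 2, 3, 4} --b--> {0, 1, 2, 3, 4}  [seen]
{0, 1, 2, 3, 4} --c--> {0, 1, 2, 3, 4}  [seen]
{0, 1, 2, 4} --a--> {0, 1, 2, 3, 4}  [seen]
{0, 1, 2, 4} --b--> {0, 1, 2, 3, 4}  [seen]
{0, 1, 2, 4} --c--> {0, 1, 2, 3, 4}  [seen]
{3} --a--> {0, 1, 2, 3, 4}  [seen]
{3} --b--> {0, 2, 4}  [new]
{3} --c--> {0}  [seen]
{0, 2, 4} --a--> {0, 1, 2, 3, 4}  [seen]
{0, 2, 4} --b--> {0, 1, 2, 3, 4}  [seen]
{0, 2, 4} --c--> {0, 1, 2, 3, 4}  [seen]
Reachable DFA states: {0}, {0, 1, 2, 3, 4}, {0, 1, 2, 4}, {3}, {0, 2, 4}.

5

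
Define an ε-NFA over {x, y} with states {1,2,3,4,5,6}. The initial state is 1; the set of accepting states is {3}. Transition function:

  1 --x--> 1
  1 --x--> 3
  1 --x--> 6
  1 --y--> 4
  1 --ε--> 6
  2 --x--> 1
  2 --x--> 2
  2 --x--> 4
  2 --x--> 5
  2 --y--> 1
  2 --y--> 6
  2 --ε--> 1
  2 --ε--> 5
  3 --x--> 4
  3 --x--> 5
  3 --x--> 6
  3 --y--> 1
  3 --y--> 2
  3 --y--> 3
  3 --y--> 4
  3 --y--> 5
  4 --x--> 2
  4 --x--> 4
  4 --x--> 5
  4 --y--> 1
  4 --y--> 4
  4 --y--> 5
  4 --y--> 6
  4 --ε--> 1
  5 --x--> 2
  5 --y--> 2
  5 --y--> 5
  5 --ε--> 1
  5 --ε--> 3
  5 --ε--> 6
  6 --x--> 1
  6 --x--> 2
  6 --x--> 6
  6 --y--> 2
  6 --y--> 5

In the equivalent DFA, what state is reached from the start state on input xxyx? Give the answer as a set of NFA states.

Start: {1,6}.
δ(1,x) = {1,3,6}; δ(6,x) = {1,2,6}.
Union: {1,2,3,6}.
ε-closure gives {1,2,3,5,6}.
After x: {1,2,3,5,6}.
δ(1,x) = {1,3,6}; δ(2,x) = {1,2,4,5}; δ(3,x) = {4,5,6}; δ(5,x) = {2}; δ(6,x) = {1,2,6}.
Union: {1,2,3,4,5,6}.
After x: {1,2,3,4,5,6}.
δ(1,y) = {4}; δ(2,y) = {1,6}; δ(3,y) = {1,2,3,4,5}; δ(4,y) = {1,4,5,6}; δ(5,y) = {2,5}; δ(6,y) = {2,5}.
Union: {1,2,3,4,5,6}.
After y: {1,2,3,4,5,6}.
δ(1,x) = {1,3,6}; δ(2,x) = {1,2,4,5}; δ(3,x) = {4,5,6}; δ(4,x) = {2,4,5}; δ(5,x) = {2}; δ(6,x) = {1,2,6}.
Union: {1,2,3,4,5,6}.
After x: {1,2,3,4,5,6}.

{1,2,3,4,5,6}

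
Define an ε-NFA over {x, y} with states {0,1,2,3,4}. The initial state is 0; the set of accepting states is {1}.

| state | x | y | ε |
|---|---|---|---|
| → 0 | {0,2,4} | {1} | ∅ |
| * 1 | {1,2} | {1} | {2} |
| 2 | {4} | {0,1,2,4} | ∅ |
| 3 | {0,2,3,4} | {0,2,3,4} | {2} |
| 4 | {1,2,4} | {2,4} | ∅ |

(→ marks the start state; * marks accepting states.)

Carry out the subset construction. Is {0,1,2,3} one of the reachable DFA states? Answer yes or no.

no

Start state of the DFA: {0} (ε-closure of the NFA start).
{0} --x--> {0,2,4}  [new]
{0} --y--> {1,2}  [new]
{0,2,4} --x--> {0,1,2,4}  [new]
{0,2,4} --y--> {0,1,2,4}  [seen]
{1,2} --x--> {1,2,4}  [new]
{1,2} --y--> {0,1,2,4}  [seen]
{0,1,2,4} --x--> {0,1,2,4}  [seen]
{0,1,2,4} --y--> {0,1,2,4}  [seen]
{1,2,4} --x--> {1,2,4}  [seen]
{1,2,4} --y--> {0,1,2,4}  [seen]
Reachable DFA states: {0}, {0,2,4}, {1,2}, {0,1,2,4}, {1,2,4}.
{0,1,2,3} is not among them.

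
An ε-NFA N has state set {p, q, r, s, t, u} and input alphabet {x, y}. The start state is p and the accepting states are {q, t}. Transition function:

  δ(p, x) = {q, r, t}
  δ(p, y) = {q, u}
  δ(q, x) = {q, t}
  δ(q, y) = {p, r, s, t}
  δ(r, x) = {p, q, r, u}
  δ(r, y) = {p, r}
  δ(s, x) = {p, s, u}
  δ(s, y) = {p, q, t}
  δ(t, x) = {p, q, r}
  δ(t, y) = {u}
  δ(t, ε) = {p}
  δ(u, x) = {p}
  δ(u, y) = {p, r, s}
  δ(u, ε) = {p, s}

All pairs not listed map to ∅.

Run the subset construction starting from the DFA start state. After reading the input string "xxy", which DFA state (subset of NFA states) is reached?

{p, q, r, s, t, u}

Start: {p}.
δ(p,x) = {q, r, t}.
Union: {q, r, t}.
ε-closure gives {p, q, r, t}.
After x: {p, q, r, t}.
δ(p,x) = {q, r, t}; δ(q,x) = {q, t}; δ(r,x) = {p, q, r, u}; δ(t,x) = {p, q, r}.
Union: {p, q, r, t, u}.
ε-closure gives {p, q, r, s, t, u}.
After x: {p, q, r, s, t, u}.
δ(p,y) = {q, u}; δ(q,y) = {p, r, s, t}; δ(r,y) = {p, r}; δ(s,y) = {p, q, t}; δ(t,y) = {u}; δ(u,y) = {p, r, s}.
Union: {p, q, r, s, t, u}.
After y: {p, q, r, s, t, u}.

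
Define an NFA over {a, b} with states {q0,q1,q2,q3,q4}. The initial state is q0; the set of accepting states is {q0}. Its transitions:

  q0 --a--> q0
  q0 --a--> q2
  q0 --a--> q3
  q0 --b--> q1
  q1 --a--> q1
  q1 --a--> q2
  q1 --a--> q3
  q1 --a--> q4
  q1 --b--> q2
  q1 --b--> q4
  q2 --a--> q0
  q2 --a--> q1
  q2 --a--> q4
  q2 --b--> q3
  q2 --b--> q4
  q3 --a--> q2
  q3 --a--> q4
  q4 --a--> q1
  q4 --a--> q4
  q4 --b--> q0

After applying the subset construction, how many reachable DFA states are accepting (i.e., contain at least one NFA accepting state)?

10

Start state of the DFA: {q0}.
{q0} --a--> {q0,q2,q3}  [new]
{q0} --b--> {q1}  [new]
{q0,q2,q3} --a--> {q0,q1,q2,q3,q4}  [new]
{q0,q2,q3} --b--> {q1,q3,q4}  [new]
{q1} --a--> {q1,q2,q3,q4}  [new]
{q1} --b--> {q2,q4}  [new]
{q0,q1,q2,q3,q4} --a--> {q0,q1,q2,q3,q4}  [seen]
{q0,q1,q2,q3,q4} --b--> {q0,q1,q2,q3,q4}  [seen]
{q1,q3,q4} --a--> {q1,q2,q3,q4}  [seen]
{q1,q3,q4} --b--> {q0,q2,q4}  [new]
{q1,q2,q3,q4} --a--> {q0,q1,q2,q3,q4}  [seen]
{q1,q2,q3,q4} --b--> {q0,q2,q3,q4}  [new]
{q2,q4} --a--> {q0,q1,q4}  [new]
{q2,q4} --b--> {q0,q3,q4}  [new]
{q0,q2,q4} --a--> {q0,q1,q2,q3,q4}  [seen]
{q0,q2,q4} --b--> {q0,q1,q3,q4}  [new]
{q0,q2,q3,q4} --a--> {q0,q1,q2,q3,q4}  [seen]
{q0,q2,q3,q4} --b--> {q0,q1,q3,q4}  [seen]
{q0,q1,q4} --a--> {q0,q1,q2,q3,q4}  [seen]
{q0,q1,q4} --b--> {q0,q1,q2,q4}  [new]
{q0,q3,q4} --a--> {q0,q1,q2,q3,q4}  [seen]
{q0,q3,q4} --b--> {q0,q1}  [new]
{q0,q1,q3,q4} --a--> {q0,q1,q2,q3,q4}  [seen]
{q0,q1,q3,q4} --b--> {q0,q1,q2,q4}  [seen]
{q0,q1,q2,q4} --a--> {q0,q1,q2,q3,q4}  [seen]
{q0,q1,q2,q4} --b--> {q0,q1,q2,q3,q4}  [seen]
{q0,q1} --a--> {q0,q1,q2,q3,q4}  [seen]
{q0,q1} --b--> {q1,q2,q4}  [new]
{q1,q2,q4} --a--> {q0,q1,q2,q3,q4}  [seen]
{q1,q2,q4} --b--> {q0,q2,q3,q4}  [seen]
Reachable DFA states: {q0}, {q0,q2,q3}, {q1}, {q0,q1,q2,q3,q4}, {q1,q3,q4}, {q1,q2,q3,q4}, {q2,q4}, {q0,q2,q4}, {q0,q2,q3,q4}, {q0,q1,q4}, {q0,q3,q4}, {q0,q1,q3,q4}, {q0,q1,q2,q4}, {q0,q1}, {q1,q2,q4}.
Accepting DFA states (contain an NFA accepting state): {q0}, {q0,q2,q3}, {q0,q1,q2,q3,q4}, {q0,q2,q4}, {q0,q2,q3,q4}, {q0,q1,q4}, {q0,q3,q4}, {q0,q1,q3,q4}, {q0,q1,q2,q4}, {q0,q1}.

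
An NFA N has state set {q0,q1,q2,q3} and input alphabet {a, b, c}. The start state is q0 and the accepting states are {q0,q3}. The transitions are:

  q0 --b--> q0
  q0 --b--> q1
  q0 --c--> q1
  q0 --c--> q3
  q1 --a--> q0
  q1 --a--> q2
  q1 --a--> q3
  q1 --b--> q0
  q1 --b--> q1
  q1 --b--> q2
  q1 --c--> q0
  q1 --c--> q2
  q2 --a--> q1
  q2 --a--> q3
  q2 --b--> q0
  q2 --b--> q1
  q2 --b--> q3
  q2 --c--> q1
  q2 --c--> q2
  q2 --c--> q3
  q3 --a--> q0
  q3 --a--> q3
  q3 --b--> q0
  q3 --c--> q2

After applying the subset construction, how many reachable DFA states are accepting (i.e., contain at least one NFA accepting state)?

9

Start state of the DFA: {q0}.
{q0} --a--> ∅  [new]
{q0} --b--> {q0,q1}  [new]
{q0} --c--> {q1,q3}  [new]
∅ --a--> ∅  [seen]
∅ --b--> ∅  [seen]
∅ --c--> ∅  [seen]
{q0,q1} --a--> {q0,q2,q3}  [new]
{q0,q1} --b--> {q0,q1,q2}  [new]
{q0,q1} --c--> {q0,q1,q2,q3}  [new]
{q1,q3} --a--> {q0,q2,q3}  [seen]
{q1,q3} --b--> {q0,q1,q2}  [seen]
{q1,q3} --c--> {q0,q2}  [new]
{q0,q2,q3} --a--> {q0,q1,q3}  [new]
{q0,q2,q3} --b--> {q0,q1,q3}  [seen]
{q0,q2,q3} --c--> {q1,q2,q3}  [new]
{q0,q1,q2} --a--> {q0,q1,q2,q3}  [seen]
{q0,q1,q2} --b--> {q0,q1,q2,q3}  [seen]
{q0,q1,q2} --c--> {q0,q1,q2,q3}  [seen]
{q0,q1,q2,q3} --a--> {q0,q1,q2,q3}  [seen]
{q0,q1,q2,q3} --b--> {q0,q1,q2,q3}  [seen]
{q0,q1,q2,q3} --c--> {q0,q1,q2,q3}  [seen]
{q0,q2} --a--> {q1,q3}  [seen]
{q0,q2} --b--> {q0,q1,q3}  [seen]
{q0,q2} --c--> {q1,q2,q3}  [seen]
{q0,q1,q3} --a--> {q0,q2,q3}  [seen]
{q0,q1,q3} --b--> {q0,q1,q2}  [seen]
{q0,q1,q3} --c--> {q0,q1,q2,q3}  [seen]
{q1,q2,q3} --a--> {q0,q1,q2,q3}  [seen]
{q1,q2,q3} --b--> {q0,q1,q2,q3}  [seen]
{q1,q2,q3} --c--> {q0,q1,q2,q3}  [seen]
Reachable DFA states: {q0}, ∅, {q0,q1}, {q1,q3}, {q0,q2,q3}, {q0,q1,q2}, {q0,q1,q2,q3}, {q0,q2}, {q0,q1,q3}, {q1,q2,q3}.
Accepting DFA states (contain an NFA accepting state): {q0}, {q0,q1}, {q1,q3}, {q0,q2,q3}, {q0,q1,q2}, {q0,q1,q2,q3}, {q0,q2}, {q0,q1,q3}, {q1,q2,q3}.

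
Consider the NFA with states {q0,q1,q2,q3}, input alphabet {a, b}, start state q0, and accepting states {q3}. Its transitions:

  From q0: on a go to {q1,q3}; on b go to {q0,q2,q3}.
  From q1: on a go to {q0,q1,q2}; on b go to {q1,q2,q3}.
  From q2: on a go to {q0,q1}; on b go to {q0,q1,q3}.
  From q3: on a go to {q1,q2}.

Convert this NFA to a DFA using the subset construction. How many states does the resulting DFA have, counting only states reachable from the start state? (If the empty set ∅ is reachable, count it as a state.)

6

Start state of the DFA: {q0}.
{q0} --a--> {q1,q3}  [new]
{q0} --b--> {q0,q2,q3}  [new]
{q1,q3} --a--> {q0,q1,q2}  [new]
{q1,q3} --b--> {q1,q2,q3}  [new]
{q0,q2,q3} --a--> {q0,q1,q2,q3}  [new]
{q0,q2,q3} --b--> {q0,q1,q2,q3}  [seen]
{q0,q1,q2} --a--> {q0,q1,q2,q3}  [seen]
{q0,q1,q2} --b--> {q0,q1,q2,q3}  [seen]
{q1,q2,q3} --a--> {q0,q1,q2}  [seen]
{q1,q2,q3} --b--> {q0,q1,q2,q3}  [seen]
{q0,q1,q2,q3} --a--> {q0,q1,q2,q3}  [seen]
{q0,q1,q2,q3} --b--> {q0,q1,q2,q3}  [seen]
Reachable DFA states: {q0}, {q1,q3}, {q0,q2,q3}, {q0,q1,q2}, {q1,q2,q3}, {q0,q1,q2,q3}.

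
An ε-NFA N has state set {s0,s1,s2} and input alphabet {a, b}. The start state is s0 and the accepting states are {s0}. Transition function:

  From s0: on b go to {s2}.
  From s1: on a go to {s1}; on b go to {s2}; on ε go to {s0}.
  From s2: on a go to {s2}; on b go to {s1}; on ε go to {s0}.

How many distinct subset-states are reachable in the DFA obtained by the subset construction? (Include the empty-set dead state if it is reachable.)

4

Start state of the DFA: {s0} (ε-closure of the NFA start).
{s0} --a--> ∅  [new]
{s0} --b--> {s0,s2}  [new]
∅ --a--> ∅  [seen]
∅ --b--> ∅  [seen]
{s0,s2} --a--> {s0,s2}  [seen]
{s0,s2} --b--> {s0,s1,s2}  [new]
{s0,s1,s2} --a--> {s0,s1,s2}  [seen]
{s0,s1,s2} --b--> {s0,s1,s2}  [seen]
Reachable DFA states: {s0}, ∅, {s0,s2}, {s0,s1,s2}.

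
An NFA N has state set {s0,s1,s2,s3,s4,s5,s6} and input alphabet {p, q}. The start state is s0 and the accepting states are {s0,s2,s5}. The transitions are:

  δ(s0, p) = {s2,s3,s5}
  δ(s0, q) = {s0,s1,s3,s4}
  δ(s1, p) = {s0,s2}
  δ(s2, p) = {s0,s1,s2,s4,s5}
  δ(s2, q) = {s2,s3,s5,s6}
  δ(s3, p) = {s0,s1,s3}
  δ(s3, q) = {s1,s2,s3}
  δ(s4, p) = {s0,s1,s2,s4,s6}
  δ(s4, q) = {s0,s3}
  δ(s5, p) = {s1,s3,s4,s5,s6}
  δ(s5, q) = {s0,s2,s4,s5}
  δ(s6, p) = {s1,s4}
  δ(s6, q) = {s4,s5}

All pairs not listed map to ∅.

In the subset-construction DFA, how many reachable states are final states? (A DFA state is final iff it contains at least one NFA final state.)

Start state of the DFA: {s0}.
{s0} --p--> {s2,s3,s5}  [new]
{s0} --q--> {s0,s1,s3,s4}  [new]
{s2,s3,s5} --p--> {s0,s1,s2,s3,s4,s5,s6}  [new]
{s2,s3,s5} --q--> {s0,s1,s2,s3,s4,s5,s6}  [seen]
{s0,s1,s3,s4} --p--> {s0,s1,s2,s3,s4,s5,s6}  [seen]
{s0,s1,s3,s4} --q--> {s0,s1,s2,s3,s4}  [new]
{s0,s1,s2,s3,s4,s5,s6} --p--> {s0,s1,s2,s3,s4,s5,s6}  [seen]
{s0,s1,s2,s3,s4,s5,s6} --q--> {s0,s1,s2,s3,s4,s5,s6}  [seen]
{s0,s1,s2,s3,s4} --p--> {s0,s1,s2,s3,s4,s5,s6}  [seen]
{s0,s1,s2,s3,s4} --q--> {s0,s1,s2,s3,s4,s5,s6}  [seen]
Reachable DFA states: {s0}, {s2,s3,s5}, {s0,s1,s3,s4}, {s0,s1,s2,s3,s4,s5,s6}, {s0,s1,s2,s3,s4}.
Accepting DFA states (contain an NFA accepting state): {s0}, {s2,s3,s5}, {s0,s1,s3,s4}, {s0,s1,s2,s3,s4,s5,s6}, {s0,s1,s2,s3,s4}.

5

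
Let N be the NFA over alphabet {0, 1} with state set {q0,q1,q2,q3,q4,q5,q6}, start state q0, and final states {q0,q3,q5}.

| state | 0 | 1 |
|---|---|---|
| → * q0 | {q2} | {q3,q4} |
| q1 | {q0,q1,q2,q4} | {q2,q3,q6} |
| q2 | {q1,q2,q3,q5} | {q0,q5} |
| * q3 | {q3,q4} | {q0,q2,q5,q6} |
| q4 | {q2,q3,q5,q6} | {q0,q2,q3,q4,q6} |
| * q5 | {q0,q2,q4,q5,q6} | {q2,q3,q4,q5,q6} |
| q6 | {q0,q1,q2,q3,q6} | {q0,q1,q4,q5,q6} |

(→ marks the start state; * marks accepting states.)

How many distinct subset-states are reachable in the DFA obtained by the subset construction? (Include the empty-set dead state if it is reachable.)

9

Start state of the DFA: {q0}.
{q0} --0--> {q2}  [new]
{q0} --1--> {q3,q4}  [new]
{q2} --0--> {q1,q2,q3,q5}  [new]
{q2} --1--> {q0,q5}  [new]
{q3,q4} --0--> {q2,q3,q4,q5,q6}  [new]
{q3,q4} --1--> {q0,q2,q3,q4,q5,q6}  [new]
{q1,q2,q3,q5} --0--> {q0,q1,q2,q3,q4,q5,q6}  [new]
{q1,q2,q3,q5} --1--> {q0,q2,q3,q4,q5,q6}  [seen]
{q0,q5} --0--> {q0,q2,q4,q5,q6}  [new]
{q0,q5} --1--> {q2,q3,q4,q5,q6}  [seen]
{q2,q3,q4,q5,q6} --0--> {q0,q1,q2,q3,q4,q5,q6}  [seen]
{q2,q3,q4,q5,q6} --1--> {q0,q1,q2,q3,q4,q5,q6}  [seen]
{q0,q2,q3,q4,q5,q6} --0--> {q0,q1,q2,q3,q4,q5,q6}  [seen]
{q0,q2,q3,q4,q5,q6} --1--> {q0,q1,q2,q3,q4,q5,q6}  [seen]
{q0,q1,q2,q3,q4,q5,q6} --0--> {q0,q1,q2,q3,q4,q5,q6}  [seen]
{q0,q1,q2,q3,q4,q5,q6} --1--> {q0,q1,q2,q3,q4,q5,q6}  [seen]
{q0,q2,q4,q5,q6} --0--> {q0,q1,q2,q3,q4,q5,q6}  [seen]
{q0,q2,q4,q5,q6} --1--> {q0,q1,q2,q3,q4,q5,q6}  [seen]
Reachable DFA states: {q0}, {q2}, {q3,q4}, {q1,q2,q3,q5}, {q0,q5}, {q2,q3,q4,q5,q6}, {q0,q2,q3,q4,q5,q6}, {q0,q1,q2,q3,q4,q5,q6}, {q0,q2,q4,q5,q6}.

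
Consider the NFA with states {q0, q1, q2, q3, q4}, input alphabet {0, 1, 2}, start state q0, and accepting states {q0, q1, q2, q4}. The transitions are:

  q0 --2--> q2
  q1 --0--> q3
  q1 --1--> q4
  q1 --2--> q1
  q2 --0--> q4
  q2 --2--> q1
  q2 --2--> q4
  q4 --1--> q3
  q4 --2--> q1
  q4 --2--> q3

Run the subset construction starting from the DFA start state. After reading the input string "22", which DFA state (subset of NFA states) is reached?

{q1, q4}

Start: {q0}.
δ(q0,2) = {q2}.
Union: {q2}.
After 2: {q2}.
δ(q2,2) = {q1, q4}.
Union: {q1, q4}.
After 2: {q1, q4}.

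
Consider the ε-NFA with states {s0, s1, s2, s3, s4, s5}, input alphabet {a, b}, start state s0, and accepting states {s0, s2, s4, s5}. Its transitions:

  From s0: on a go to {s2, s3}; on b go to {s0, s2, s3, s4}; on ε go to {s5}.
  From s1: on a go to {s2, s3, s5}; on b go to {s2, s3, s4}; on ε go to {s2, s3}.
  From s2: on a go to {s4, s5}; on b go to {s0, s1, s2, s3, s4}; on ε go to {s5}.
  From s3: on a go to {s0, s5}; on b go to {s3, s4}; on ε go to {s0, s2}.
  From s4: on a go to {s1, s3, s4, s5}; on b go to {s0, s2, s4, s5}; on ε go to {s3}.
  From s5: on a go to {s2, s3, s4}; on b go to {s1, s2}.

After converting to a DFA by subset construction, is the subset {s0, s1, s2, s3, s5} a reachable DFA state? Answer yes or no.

Start state of the DFA: {s0, s5} (ε-closure of the NFA start).
{s0, s5} --a--> {s0, s2, s3, s4, s5}  [new]
{s0, s5} --b--> {s0, s1, s2, s3, s4, s5}  [new]
{s0, s2, s3, s4, s5} --a--> {s0, s1, s2, s3, s4, s5}  [seen]
{s0, s2, s3, s4, s5} --b--> {s0, s1, s2, s3, s4, s5}  [seen]
{s0, s1, s2, s3, s4, s5} --a--> {s0, s1, s2, s3, s4, s5}  [seen]
{s0, s1, s2, s3, s4, s5} --b--> {s0, s1, s2, s3, s4, s5}  [seen]
Reachable DFA states: {s0, s5}, {s0, s2, s3, s4, s5}, {s0, s1, s2, s3, s4, s5}.
{s0, s1, s2, s3, s5} is not among them.

no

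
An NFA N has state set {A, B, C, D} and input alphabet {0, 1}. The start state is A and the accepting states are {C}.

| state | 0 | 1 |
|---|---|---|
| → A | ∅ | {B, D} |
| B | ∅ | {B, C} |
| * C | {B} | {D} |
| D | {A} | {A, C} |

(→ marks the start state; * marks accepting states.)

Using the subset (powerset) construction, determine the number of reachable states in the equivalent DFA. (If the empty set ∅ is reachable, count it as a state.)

9

Start state of the DFA: {A}.
{A} --0--> ∅  [new]
{A} --1--> {B, D}  [new]
∅ --0--> ∅  [seen]
∅ --1--> ∅  [seen]
{B, D} --0--> {A}  [seen]
{B, D} --1--> {A, B, C}  [new]
{A, B, C} --0--> {B}  [new]
{A, B, C} --1--> {B, C, D}  [new]
{B} --0--> ∅  [seen]
{B} --1--> {B, C}  [new]
{B, C, D} --0--> {A, B}  [new]
{B, C, D} --1--> {A, B, C, D}  [new]
{B, C} --0--> {B}  [seen]
{B, C} --1--> {B, C, D}  [seen]
{A, B} --0--> ∅  [seen]
{A, B} --1--> {B, C, D}  [seen]
{A, B, C, D} --0--> {A, B}  [seen]
{A, B, C, D} --1--> {A, B, C, D}  [seen]
Reachable DFA states: {A}, ∅, {B, D}, {A, B, C}, {B}, {B, C, D}, {B, C}, {A, B}, {A, B, C, D}.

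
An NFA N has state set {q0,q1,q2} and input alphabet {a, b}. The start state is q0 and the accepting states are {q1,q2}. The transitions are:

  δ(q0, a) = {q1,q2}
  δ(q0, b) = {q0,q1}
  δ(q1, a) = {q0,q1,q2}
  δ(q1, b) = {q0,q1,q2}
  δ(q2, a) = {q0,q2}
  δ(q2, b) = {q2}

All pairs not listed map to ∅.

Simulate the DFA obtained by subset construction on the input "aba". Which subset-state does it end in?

{q0,q1,q2}

Start: {q0}.
δ(q0,a) = {q1,q2}.
Union: {q1,q2}.
After a: {q1,q2}.
δ(q1,b) = {q0,q1,q2}; δ(q2,b) = {q2}.
Union: {q0,q1,q2}.
After b: {q0,q1,q2}.
δ(q0,a) = {q1,q2}; δ(q1,a) = {q0,q1,q2}; δ(q2,a) = {q0,q2}.
Union: {q0,q1,q2}.
After a: {q0,q1,q2}.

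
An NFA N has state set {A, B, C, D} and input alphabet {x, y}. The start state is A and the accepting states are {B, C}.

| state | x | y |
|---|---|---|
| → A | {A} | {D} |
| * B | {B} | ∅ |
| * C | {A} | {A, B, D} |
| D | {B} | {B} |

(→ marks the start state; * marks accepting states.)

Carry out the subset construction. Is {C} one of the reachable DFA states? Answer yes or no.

Start state of the DFA: {A}.
{A} --x--> {A}  [seen]
{A} --y--> {D}  [new]
{D} --x--> {B}  [new]
{D} --y--> {B}  [seen]
{B} --x--> {B}  [seen]
{B} --y--> ∅  [new]
∅ --x--> ∅  [seen]
∅ --y--> ∅  [seen]
Reachable DFA states: {A}, {D}, {B}, ∅.
{C} is not among them.

no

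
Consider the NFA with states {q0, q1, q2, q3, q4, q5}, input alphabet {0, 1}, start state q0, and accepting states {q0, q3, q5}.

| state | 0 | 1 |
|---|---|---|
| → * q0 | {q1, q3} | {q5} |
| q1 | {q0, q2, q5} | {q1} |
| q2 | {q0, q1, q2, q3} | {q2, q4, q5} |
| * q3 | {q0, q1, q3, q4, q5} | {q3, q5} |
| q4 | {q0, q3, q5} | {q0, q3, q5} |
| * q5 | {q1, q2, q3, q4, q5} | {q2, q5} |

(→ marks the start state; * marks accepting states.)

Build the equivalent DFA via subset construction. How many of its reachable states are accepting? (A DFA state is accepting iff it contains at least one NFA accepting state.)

10

Start state of the DFA: {q0}.
{q0} --0--> {q1, q3}  [new]
{q0} --1--> {q5}  [new]
{q1, q3} --0--> {q0, q1, q2, q3, q4, q5}  [new]
{q1, q3} --1--> {q1, q3, q5}  [new]
{q5} --0--> {q1, q2, q3, q4, q5}  [new]
{q5} --1--> {q2, q5}  [new]
{q0, q1, q2, q3, q4, q5} --0--> {q0, q1, q2, q3, q4, q5}  [seen]
{q0, q1, q2, q3, q4, q5} --1--> {q0, q1, q2, q3, q4, q5}  [seen]
{q1, q3, q5} --0--> {q0, q1, q2, q3, q4, q5}  [seen]
{q1, q3, q5} --1--> {q1, q2, q3, q5}  [new]
{q1, q2, q3, q4, q5} --0--> {q0, q1, q2, q3, q4, q5}  [seen]
{q1, q2, q3, q4, q5} --1--> {q0, q1, q2, q3, q4, q5}  [seen]
{q2, q5} --0--> {q0, q1, q2, q3, q4, q5}  [seen]
{q2, q5} --1--> {q2, q4, q5}  [new]
{q1, q2, q3, q5} --0--> {q0, q1, q2, q3, q4, q5}  [seen]
{q1, q2, q3, q5} --1--> {q1, q2, q3, q4, q5}  [seen]
{q2, q4, q5} --0--> {q0, q1, q2, q3, q4, q5}  [seen]
{q2, q4, q5} --1--> {q0, q2, q3, q4, q5}  [new]
{q0, q2, q3, q4, q5} --0--> {q0, q1, q2, q3, q4, q5}  [seen]
{q0, q2, q3, q4, q5} --1--> {q0, q2, q3, q4, q5}  [seen]
Reachable DFA states: {q0}, {q1, q3}, {q5}, {q0, q1, q2, q3, q4, q5}, {q1, q3, q5}, {q1, q2, q3, q4, q5}, {q2, q5}, {q1, q2, q3, q5}, {q2, q4, q5}, {q0, q2, q3, q4, q5}.
Accepting DFA states (contain an NFA accepting state): {q0}, {q1, q3}, {q5}, {q0, q1, q2, q3, q4, q5}, {q1, q3, q5}, {q1, q2, q3, q4, q5}, {q2, q5}, {q1, q2, q3, q5}, {q2, q4, q5}, {q0, q2, q3, q4, q5}.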